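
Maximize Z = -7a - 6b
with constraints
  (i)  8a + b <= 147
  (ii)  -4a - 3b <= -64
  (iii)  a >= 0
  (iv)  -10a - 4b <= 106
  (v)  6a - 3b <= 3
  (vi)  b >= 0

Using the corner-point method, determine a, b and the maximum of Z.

a = 67/10, b = 62/5, maximum Z = -1213/10

Extreme points and Z = -7a - 6b:
  (0, 147) → Z = -882
  (74/5, 143/5) → Z = -1376/5
  (0, 64/3) → Z = -128
  (67/10, 62/5) → Z = -1213/10

The binding constraints are -4a - 3b = -64 and 6a - 3b = 3.
Solving simultaneously gives a = 67/10, b = 62/5.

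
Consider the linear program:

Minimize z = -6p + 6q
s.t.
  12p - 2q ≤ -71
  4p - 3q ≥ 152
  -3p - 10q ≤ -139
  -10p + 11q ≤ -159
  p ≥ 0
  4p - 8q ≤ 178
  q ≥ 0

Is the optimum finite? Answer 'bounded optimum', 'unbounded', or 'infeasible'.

The boundaries 4p - 3q = 152 and -3p - 10q = -139 meet at (1937/49, 100/49), but that point violates 12p - 2q ≤ -71. Every candidate vertex is excluded by some other constraint, so the feasible region is empty.

infeasible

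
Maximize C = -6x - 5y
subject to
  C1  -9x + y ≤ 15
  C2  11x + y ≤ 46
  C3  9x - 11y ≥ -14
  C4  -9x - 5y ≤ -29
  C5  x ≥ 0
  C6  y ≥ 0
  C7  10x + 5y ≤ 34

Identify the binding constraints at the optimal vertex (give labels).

C4 and C6

Corner points and C = -6x - 5y:
  (83/48, 43/16) → C = -381/16
  (304/155, 446/155) → C = -4054/155
  (29/9, 0) → C = -58/3
  (17/5, 0) → C = -102/5

The maximum is at (29/9, 0). Substituting into each constraint, equality holds for C4 and C6; the remaining constraints have slack.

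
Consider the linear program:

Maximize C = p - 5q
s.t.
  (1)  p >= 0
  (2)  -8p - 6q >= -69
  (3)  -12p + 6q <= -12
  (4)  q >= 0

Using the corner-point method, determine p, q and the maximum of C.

p = 69/8, q = 0, maximum C = 69/8

Corner points and C = p - 5q:
  (81/20, 61/10) → C = -529/20
  (69/8, 0) → C = 69/8
  (1, 0) → C = 1

The binding constraints are -8p - 6q = -69 and q = 0.
Solving simultaneously gives p = 69/8, q = 0.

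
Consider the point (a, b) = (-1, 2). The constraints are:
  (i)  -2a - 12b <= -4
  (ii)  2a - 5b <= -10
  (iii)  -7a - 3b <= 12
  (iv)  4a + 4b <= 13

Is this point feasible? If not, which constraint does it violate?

(i): -22 ≤ -4 ✓
(ii): -12 ≤ -10 ✓
(iii): 1 ≤ 12 ✓
(iv): 4 ≤ 13 ✓

feasible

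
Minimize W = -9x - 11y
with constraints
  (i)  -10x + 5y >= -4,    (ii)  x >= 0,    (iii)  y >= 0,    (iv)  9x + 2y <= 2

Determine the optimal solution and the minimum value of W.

Corner points and W = -9x - 11y:
  (0, 0) → W = 0
  (0, 1) → W = -11
  (2/9, 0) → W = -2

The binding constraints are x = 0 and 9x + 2y = 2.
Solving simultaneously gives x = 0, y = 1.

x = 0, y = 1, minimum W = -11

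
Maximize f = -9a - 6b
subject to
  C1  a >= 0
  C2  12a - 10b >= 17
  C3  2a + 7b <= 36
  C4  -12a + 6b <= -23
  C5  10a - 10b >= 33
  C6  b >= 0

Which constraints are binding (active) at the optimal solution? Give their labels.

Vertices and f = -9a - 6b:
  (197/30, 49/15) → f = -787/10
  (18, 0) → f = -162
  (33/10, 0) → f = -297/10

The maximum is at (33/10, 0). Substituting into each constraint, equality holds for C5 and C6; the remaining constraints have slack.

C5 and C6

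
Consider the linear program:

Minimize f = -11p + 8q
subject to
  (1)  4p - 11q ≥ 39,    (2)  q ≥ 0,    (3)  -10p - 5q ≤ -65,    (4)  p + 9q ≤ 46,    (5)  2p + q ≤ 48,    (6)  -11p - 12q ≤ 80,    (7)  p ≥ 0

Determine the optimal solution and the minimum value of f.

Extreme points and f = -11p + 8q:
  (39/4, 0) → f = -429/4
  (857/47, 145/47) → f = -8267/47
  (24, 0) → f = -264
  (386/17, 44/17) → f = -3894/17

At the optimal vertex, q = 0 and 2p + q = 48.
Solving simultaneously gives p = 24, q = 0.

p = 24, q = 0, minimum f = -264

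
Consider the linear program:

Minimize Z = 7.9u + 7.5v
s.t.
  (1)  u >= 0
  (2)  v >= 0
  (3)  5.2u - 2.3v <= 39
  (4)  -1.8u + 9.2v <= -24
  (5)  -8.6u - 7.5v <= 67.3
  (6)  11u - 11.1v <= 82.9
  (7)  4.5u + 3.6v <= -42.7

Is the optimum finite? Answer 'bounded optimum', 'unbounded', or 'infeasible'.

infeasible

The boundaries 11u - 11.1v = 82.9 and 4.5u + 3.6v = -42.7 meet at (-5851/2985, -16855/1791), but that point violates u ≥ 0. Every candidate vertex is excluded by some other constraint, so the feasible region is empty.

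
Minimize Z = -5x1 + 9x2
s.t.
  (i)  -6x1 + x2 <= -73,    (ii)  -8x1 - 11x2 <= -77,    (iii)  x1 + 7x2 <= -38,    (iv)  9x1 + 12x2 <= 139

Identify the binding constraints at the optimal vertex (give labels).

(ii) and (iv)

Extreme points and Z = -5x1 + 9x2:
  (319/15, -127/15) → Z = -2738/15
  (605/3, -419/3) → Z = -6796/3
  (1429/51, -481/51) → Z = -11474/51

The minimum is at (605/3, -419/3). Substituting into each constraint, equality holds for (ii) and (iv); the remaining constraints have slack.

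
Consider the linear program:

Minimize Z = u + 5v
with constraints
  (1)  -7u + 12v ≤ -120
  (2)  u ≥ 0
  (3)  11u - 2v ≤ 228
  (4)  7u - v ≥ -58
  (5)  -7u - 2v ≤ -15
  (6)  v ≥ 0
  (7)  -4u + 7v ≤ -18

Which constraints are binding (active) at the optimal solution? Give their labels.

Corner points and Z = u + 5v:
  (1248/59, 138/59) → Z = 1938/59
  (120/7, 0) → Z = 120/7
  (228/11, 0) → Z = 228/11

The minimum is at (120/7, 0). Substituting into each constraint, equality holds for (1) and (6); the remaining constraints have slack.

(1) and (6)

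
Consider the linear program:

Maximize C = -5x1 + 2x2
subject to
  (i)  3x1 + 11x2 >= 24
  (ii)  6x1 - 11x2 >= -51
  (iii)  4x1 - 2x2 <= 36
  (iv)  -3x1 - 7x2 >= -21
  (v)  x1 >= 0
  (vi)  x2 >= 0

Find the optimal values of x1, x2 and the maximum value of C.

Extreme points and C = -5x1 + 2x2:
  (21/4, 3/4) → C = -99/4
  (0, 24/11) → C = 48/11
  (0, 3) → C = 6

x1 = 0, x2 = 3, maximum C = 6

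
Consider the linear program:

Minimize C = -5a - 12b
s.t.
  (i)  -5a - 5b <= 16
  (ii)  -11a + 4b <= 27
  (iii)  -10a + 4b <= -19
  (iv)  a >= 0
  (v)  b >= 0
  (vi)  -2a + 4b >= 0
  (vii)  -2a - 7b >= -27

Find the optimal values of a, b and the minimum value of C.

Feasible corners and C = -5a - 12b:
  (19/8, 19/16) → C = -209/8
  (241/78, 116/39) → C = -3989/78
  (54/11, 27/11) → C = -54

a = 54/11, b = 27/11, minimum C = -54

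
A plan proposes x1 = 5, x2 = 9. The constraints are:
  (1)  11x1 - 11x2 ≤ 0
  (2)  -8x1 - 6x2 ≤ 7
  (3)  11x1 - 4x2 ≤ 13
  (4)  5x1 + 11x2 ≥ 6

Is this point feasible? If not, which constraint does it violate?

Constraint (3): 11x1 - 4x2 = 19, which is not ≤ 13. All other constraints are satisfied.

not feasible — violates (3)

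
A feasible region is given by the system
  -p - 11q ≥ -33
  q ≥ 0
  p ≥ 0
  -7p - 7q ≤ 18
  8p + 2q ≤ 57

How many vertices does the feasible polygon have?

Intersecting each pair of boundary lines and keeping only the points that satisfy every inequality leaves:
  (0, 3)
  (561/86, 207/86)
  (0, 0)
  (57/8, 0)

4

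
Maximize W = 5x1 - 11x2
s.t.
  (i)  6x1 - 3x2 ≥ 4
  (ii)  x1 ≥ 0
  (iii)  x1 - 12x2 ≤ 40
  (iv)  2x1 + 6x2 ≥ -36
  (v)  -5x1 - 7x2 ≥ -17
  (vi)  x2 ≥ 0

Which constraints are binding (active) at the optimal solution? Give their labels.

(v) and (vi)

Extreme points and W = 5x1 - 11x2:
  (79/57, 82/57) → W = -169/19
  (2/3, 0) → W = 10/3
  (17/5, 0) → W = 17

The maximum is at (17/5, 0). Substituting into each constraint, equality holds for (v) and (vi); the remaining constraints have slack.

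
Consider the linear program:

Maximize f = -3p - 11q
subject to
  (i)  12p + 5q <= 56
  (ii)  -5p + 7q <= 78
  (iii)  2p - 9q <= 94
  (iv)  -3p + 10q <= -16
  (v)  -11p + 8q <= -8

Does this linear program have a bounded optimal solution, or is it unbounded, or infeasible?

Vertices and f = -3p - 11q:
  (487/59, -508/59) → f = 4127/59
  (128/27, -8/45) → f = -184/15
  (-680/83, -1018/83) → f = 13238/83
  (-24/43, -76/43) → f = 908/43
The feasible region has finitely many vertices and no improving ray; the maximum is 13238/83 at (-680/83, -1018/83).

bounded optimum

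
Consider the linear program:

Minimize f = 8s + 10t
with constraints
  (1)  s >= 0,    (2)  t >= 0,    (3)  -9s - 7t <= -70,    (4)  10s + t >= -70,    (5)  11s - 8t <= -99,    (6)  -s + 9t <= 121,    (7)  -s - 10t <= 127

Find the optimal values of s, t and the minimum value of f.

The binding constraints are s = 0 and 11s - 8t = -99.
Solving simultaneously gives s = 0, t = 99/8.

s = 0, t = 99/8, minimum f = 495/4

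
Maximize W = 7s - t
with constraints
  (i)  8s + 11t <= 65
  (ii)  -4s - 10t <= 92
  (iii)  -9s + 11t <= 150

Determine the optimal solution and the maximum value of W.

Vertices and W = 7s - t:
  (277/6, -83/3) → W = 2105/6
  (-5, 105/11) → W = -490/11
  (-1256/67, -114/67) → W = -8678/67

The optimum lies where 8s + 11t = 65 and -4s - 10t = 92.
Solving simultaneously gives s = 277/6, t = -83/3.

s = 277/6, t = -83/3, maximum W = 2105/6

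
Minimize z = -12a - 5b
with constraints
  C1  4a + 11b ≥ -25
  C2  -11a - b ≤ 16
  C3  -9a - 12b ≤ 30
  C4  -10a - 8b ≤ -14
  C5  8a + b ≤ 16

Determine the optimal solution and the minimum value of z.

a = -32/3, b = 304/3, minimum z = -1136/3

Vertices and z = -12a - 5b:
  (-71/39, 157/39) → z = 67/39
  (-32/3, 304/3) → z = -1136/3
  (19/9, -8/9) → z = -188/9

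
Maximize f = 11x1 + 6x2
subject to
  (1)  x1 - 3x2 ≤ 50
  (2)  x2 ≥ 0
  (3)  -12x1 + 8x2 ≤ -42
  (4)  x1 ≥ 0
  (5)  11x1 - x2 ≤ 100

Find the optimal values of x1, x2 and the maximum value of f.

x1 = 379/38, x2 = 369/38, maximum f = 6383/38

Extreme points and f = 11x1 + 6x2:
  (7/2, 0) → f = 77/2
  (100/11, 0) → f = 100
  (379/38, 369/38) → f = 6383/38

The binding constraints are -12x1 + 8x2 = -42 and 11x1 - x2 = 100.
Solving simultaneously gives x1 = 379/38, x2 = 369/38.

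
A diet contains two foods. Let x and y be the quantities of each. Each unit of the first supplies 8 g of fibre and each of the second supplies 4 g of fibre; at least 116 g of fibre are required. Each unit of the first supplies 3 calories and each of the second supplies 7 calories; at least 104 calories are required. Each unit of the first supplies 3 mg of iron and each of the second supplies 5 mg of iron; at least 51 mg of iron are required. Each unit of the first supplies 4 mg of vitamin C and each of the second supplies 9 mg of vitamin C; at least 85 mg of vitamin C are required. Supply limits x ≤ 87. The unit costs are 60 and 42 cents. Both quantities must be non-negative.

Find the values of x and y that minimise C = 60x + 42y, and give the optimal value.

x = 9, y = 11, minimum C = 1002

Extreme points and C = 60x + 42y:
  (0, 29) → C = 1218
  (104/3, 0) → C = 2080
  (87, 0) → C = 5220
  (9, 11) → C = 1002
The feasible region is unbounded (it extends along (0, 1)), but C strictly increases along every unbounded feasible direction, so there is no improving ray and the minimum is attained at a vertex.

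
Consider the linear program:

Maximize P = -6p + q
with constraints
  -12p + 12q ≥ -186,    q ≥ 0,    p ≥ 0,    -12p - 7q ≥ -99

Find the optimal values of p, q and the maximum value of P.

p = 0, q = 99/7, maximum P = 99/7

Corner points and P = -6p + q:
  (0, 0) → P = 0
  (33/4, 0) → P = -99/2
  (0, 99/7) → P = 99/7

At the optimal vertex, p = 0 and -12p - 7q = -99.
Solving simultaneously gives p = 0, q = 99/7.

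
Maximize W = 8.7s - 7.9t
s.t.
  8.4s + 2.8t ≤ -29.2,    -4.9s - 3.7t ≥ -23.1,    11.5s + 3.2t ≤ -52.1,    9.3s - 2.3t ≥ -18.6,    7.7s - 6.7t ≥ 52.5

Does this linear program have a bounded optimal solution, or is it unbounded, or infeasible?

unbounded

From the feasible point (-18107/10169, -100492/10169), moving in the direction (-2.3, -9.3) keeps every constraint satisfied while W increases without bound.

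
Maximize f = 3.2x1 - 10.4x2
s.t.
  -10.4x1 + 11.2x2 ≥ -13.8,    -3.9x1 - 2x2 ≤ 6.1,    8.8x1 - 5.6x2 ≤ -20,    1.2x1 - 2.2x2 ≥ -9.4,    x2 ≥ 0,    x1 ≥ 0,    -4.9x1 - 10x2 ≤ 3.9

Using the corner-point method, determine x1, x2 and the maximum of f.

x1 = 0, x2 = 25/7, maximum f = -260/7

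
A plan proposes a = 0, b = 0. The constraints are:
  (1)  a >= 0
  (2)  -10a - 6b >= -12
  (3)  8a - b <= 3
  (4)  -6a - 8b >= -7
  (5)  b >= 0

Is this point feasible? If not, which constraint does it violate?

feasible

(1): 0 ≥ 0 ✓
(2): 0 ≥ -12 ✓
(3): 0 ≤ 3 ✓
(4): 0 ≥ -7 ✓
(5): 0 ≥ 0 ✓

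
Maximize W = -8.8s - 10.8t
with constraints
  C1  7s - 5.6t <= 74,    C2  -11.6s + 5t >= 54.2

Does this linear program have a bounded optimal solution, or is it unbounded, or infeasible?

From the feasible point (-16838/749, -30945/749), moving in the direction (-5.6, -7) keeps every constraint satisfied while W increases without bound.

unbounded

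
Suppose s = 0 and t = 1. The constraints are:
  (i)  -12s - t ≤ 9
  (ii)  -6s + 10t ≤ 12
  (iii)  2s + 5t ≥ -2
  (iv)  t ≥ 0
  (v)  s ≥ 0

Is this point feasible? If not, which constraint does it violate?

feasible

(i): -1 ≤ 9 ✓
(ii): 10 ≤ 12 ✓
(iii): 5 ≥ -2 ✓
(iv): 1 ≥ 0 ✓
(v): 0 ≥ 0 ✓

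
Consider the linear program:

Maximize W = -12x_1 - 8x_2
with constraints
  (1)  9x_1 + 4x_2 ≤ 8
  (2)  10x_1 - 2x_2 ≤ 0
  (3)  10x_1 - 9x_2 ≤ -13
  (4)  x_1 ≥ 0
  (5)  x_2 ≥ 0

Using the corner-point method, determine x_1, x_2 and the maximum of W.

Feasible corners and W = -12x_1 - 8x_2:
  (20/121, 197/121) → W = -1816/121
  (0, 2) → W = -16
  (0, 13/9) → W = -104/9

The optimum lies where 10x_1 - 9x_2 = -13 and x_1 = 0.
Solving simultaneously gives x_1 = 0, x_2 = 13/9.

x_1 = 0, x_2 = 13/9, maximum W = -104/9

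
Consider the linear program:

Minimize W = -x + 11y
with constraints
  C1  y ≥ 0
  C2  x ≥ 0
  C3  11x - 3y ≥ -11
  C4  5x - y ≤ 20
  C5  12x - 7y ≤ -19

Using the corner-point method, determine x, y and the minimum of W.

x = 0, y = 19/7, minimum W = 209/7

Vertices and W = -x + 11y:
  (0, 11/3) → W = 121/3
  (0, 19/7) → W = 209/7
  (71/4, 275/4) → W = 1477/2
  (159/23, 335/23) → W = 3526/23

At the optimal vertex, x = 0 and 12x - 7y = -19.
Solving simultaneously gives x = 0, y = 19/7.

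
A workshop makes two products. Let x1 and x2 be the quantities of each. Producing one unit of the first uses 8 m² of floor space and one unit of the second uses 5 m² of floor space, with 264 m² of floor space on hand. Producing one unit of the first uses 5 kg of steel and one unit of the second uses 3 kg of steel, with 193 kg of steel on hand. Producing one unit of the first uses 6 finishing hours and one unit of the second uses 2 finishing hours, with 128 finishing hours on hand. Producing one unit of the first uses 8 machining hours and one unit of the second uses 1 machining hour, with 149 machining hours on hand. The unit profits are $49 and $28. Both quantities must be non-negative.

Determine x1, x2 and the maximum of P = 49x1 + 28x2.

x1 = 8, x2 = 40, maximum P = 1512

Extreme points and P = 49x1 + 28x2:
  (0, 0) → P = 0
  (0, 264/5) → P = 7392/5
  (149/8, 0) → P = 7301/8
  (8, 40) → P = 1512
  (17, 13) → P = 1197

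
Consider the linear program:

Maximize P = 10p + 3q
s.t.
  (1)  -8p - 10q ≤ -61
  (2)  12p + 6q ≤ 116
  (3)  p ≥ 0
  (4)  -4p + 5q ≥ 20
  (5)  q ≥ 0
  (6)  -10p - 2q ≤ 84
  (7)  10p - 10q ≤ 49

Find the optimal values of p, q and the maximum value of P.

p = 115/21, q = 176/21, maximum P = 1678/21

Corner points and P = 10p + 3q:
  (0, 61/10) → P = 183/10
  (21/16, 101/20) → P = 1131/40
  (0, 58/3) → P = 58
  (115/21, 176/21) → P = 1678/21

At the optimal vertex, 12p + 6q = 116 and -4p + 5q = 20.
Solving simultaneously gives p = 115/21, q = 176/21.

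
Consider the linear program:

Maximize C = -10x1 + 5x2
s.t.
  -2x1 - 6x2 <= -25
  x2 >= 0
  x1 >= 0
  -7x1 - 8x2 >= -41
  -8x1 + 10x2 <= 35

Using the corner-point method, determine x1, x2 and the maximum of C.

x1 = 10/17, x2 = 135/34, maximum C = 475/34

Vertices and C = -10x1 + 5x2:
  (23/13, 93/26) → C = 5/26
  (10/17, 135/34) → C = 475/34
  (65/67, 573/134) → C = 1565/134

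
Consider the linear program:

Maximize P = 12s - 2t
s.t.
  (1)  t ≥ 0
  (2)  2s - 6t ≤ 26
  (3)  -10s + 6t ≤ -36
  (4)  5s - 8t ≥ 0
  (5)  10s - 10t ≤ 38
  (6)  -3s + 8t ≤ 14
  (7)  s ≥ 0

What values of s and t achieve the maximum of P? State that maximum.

s = 222/25, t = 127/25, maximum P = 482/5

Corner points and P = 12s - 2t:
  (18/5, 0) → P = 216/5
  (19/5, 0) → P = 228/5
  (144/25, 18/5) → P = 1548/25
  (7, 35/8) → P = 301/4
  (222/25, 127/25) → P = 482/5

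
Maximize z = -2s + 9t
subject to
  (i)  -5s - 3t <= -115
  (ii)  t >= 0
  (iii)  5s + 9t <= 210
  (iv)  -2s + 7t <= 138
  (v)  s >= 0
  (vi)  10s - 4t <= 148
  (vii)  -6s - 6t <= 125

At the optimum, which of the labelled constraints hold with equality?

Corner points and z = -2s + 9t:
  (27/2, 95/6) → z = 231/2
  (452/25, 41/5) → z = 941/25
  (1086/55, 136/11) → z = 3948/55

The maximum is at (27/2, 95/6). Substituting into each constraint, equality holds for (i) and (iii); the remaining constraints have slack.

(i) and (iii)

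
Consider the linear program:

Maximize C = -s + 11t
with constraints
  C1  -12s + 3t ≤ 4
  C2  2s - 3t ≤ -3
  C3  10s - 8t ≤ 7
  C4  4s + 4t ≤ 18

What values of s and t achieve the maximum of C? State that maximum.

s = 19/30, t = 58/15, maximum C = 419/10

Feasible corners and C = -s + 11t:
  (-1/10, 14/15) → C = 311/30
  (19/30, 58/15) → C = 419/10
  (21/10, 12/5) → C = 243/10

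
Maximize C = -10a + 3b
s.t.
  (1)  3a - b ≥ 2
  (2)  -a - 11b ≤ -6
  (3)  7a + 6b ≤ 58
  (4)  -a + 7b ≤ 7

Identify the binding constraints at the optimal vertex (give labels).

(1) and (2)

Feasible corners and C = -10a + 3b:
  (14/17, 8/17) → C = -116/17
  (21/20, 23/20) → C = -141/20
  (602/71, -16/71) → C = -6068/71
  (364/55, 107/55) → C = -3319/55

The maximum is at (14/17, 8/17). Substituting into each constraint, equality holds for (1) and (2); the remaining constraints have slack.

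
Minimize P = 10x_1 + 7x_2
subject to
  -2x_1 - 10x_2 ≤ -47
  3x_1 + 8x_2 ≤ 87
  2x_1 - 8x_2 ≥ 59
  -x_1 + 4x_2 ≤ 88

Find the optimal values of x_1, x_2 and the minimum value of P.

Extreme points and P = 10x_1 + 7x_2:
  (247/7, -33/14) → P = 4709/14
  (161/6, -2/3) → P = 791/3
  (146/5, -3/40) → P = 11659/40

At the optimal vertex, -2x_1 - 10x_2 = -47 and 2x_1 - 8x_2 = 59.
Solving simultaneously gives x_1 = 161/6, x_2 = -2/3.

x_1 = 161/6, x_2 = -2/3, minimum P = 791/3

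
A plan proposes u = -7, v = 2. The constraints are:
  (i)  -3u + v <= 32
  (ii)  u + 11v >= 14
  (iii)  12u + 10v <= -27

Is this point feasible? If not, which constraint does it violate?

feasible

(i): 23 ≤ 32 ✓
(ii): 15 ≥ 14 ✓
(iii): -64 ≤ -27 ✓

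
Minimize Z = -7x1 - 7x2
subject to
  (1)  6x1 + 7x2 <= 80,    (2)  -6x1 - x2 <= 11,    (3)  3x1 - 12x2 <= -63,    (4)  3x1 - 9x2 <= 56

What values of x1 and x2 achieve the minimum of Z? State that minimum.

Feasible corners and Z = -7x1 - 7x2:
  (-157/36, 91/6) → Z = -2723/36
  (173/31, 206/31) → Z = -2653/31
  (-13/5, 23/5) → Z = -14

The optimum lies where 6x1 + 7x2 = 80 and 3x1 - 12x2 = -63.
Solving simultaneously gives x1 = 173/31, x2 = 206/31.

x1 = 173/31, x2 = 206/31, minimum Z = -2653/31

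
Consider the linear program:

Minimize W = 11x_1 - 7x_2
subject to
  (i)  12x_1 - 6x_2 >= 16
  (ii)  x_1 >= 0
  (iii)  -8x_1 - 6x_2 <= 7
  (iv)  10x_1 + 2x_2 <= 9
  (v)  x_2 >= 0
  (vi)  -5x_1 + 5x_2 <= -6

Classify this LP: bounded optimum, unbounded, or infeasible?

The boundaries 12x_1 - 6x_2 = 16 and -8x_1 - 6x_2 = 7 meet at (9/20, -53/30), but that point violates x_2 ≥ 0. Every candidate vertex is excluded by some other constraint, so the feasible region is empty.

infeasible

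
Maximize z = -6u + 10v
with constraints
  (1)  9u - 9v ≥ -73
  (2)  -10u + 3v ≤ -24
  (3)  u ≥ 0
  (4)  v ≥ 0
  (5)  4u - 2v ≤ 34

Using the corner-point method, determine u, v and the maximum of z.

u = 226/9, v = 299/9, maximum z = 1634/9

At the optimal vertex, 9u - 9v = -73 and 4u - 2v = 34.
Solving simultaneously gives u = 226/9, v = 299/9.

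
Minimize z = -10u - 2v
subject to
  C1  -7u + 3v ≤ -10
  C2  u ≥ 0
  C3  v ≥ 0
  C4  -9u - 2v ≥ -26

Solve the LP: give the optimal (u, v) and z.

Corner points and z = -10u - 2v:
  (10/7, 0) → z = -100/7
  (98/41, 92/41) → z = -1164/41
  (26/9, 0) → z = -260/9

u = 26/9, v = 0, minimum z = -260/9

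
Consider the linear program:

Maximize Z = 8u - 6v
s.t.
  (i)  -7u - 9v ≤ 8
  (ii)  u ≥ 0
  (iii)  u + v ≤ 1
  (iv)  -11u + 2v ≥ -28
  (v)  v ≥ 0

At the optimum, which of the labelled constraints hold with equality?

(iii) and (v)

Corner points and Z = 8u - 6v:
  (0, 1) → Z = -6
  (0, 0) → Z = 0
  (1, 0) → Z = 8

The maximum is at (1, 0). Substituting into each constraint, equality holds for (iii) and (v); the remaining constraints have slack.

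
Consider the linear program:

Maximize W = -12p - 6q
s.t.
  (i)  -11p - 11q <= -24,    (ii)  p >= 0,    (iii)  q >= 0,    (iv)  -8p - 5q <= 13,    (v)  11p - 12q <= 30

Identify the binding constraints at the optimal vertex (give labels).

Feasible corners and W = -12p - 6q:
  (0, 24/11) → W = -144/11
  (24/11, 0) → W = -288/11
  (30/11, 0) → W = -360/11
The feasible region is unbounded (it extends along (0, 1), (12, 11)), but W strictly decreases along every unbounded feasible direction, so there is no improving ray and the maximum is attained at a vertex.

The maximum is at (0, 24/11). Substituting into each constraint, equality holds for (i) and (ii); the remaining constraints have slack.

(i) and (ii)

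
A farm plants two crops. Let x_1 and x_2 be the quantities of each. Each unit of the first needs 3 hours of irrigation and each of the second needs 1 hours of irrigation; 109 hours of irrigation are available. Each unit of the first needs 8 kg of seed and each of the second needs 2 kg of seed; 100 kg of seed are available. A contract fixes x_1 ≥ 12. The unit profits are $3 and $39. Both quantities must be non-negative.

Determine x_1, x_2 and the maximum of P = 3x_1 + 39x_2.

Vertices and P = 3x_1 + 39x_2:
  (25/2, 0) → P = 75/2
  (12, 0) → P = 36
  (12, 2) → P = 114

x_1 = 12, x_2 = 2, maximum P = 114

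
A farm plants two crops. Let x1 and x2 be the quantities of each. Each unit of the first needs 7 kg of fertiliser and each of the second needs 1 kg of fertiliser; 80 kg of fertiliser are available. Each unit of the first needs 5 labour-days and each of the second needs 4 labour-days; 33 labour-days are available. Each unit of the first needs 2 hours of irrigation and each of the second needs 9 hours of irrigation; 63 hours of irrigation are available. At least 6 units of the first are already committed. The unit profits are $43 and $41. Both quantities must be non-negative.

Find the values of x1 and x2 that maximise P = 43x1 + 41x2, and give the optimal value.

x1 = 6, x2 = 3/4, maximum P = 1155/4

Feasible corners and P = 43x1 + 41x2:
  (33/5, 0) → P = 1419/5
  (6, 0) → P = 258
  (6, 3/4) → P = 1155/4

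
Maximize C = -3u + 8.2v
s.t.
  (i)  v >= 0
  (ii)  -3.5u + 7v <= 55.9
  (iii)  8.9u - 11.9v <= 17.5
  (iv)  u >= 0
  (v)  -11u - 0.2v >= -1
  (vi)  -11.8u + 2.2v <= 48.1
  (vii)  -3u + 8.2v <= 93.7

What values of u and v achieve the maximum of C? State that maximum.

u = 0, v = 5, maximum C = 41

Feasible corners and C = -3u + 8.2v:
  (0, 0) → C = 0
  (1/11, 0) → C = -3/11
  (0, 5) → C = 41

The optimum lies where u = 0 and -11u - 0.2v = -1.
Solving simultaneously gives u = 0, v = 5.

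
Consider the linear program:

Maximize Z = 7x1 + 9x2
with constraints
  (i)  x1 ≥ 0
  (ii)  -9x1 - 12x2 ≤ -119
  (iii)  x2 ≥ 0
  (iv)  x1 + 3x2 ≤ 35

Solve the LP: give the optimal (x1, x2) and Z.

x1 = 35, x2 = 0, maximum Z = 245

Extreme points and Z = 7x1 + 9x2:
  (0, 119/12) → Z = 357/4
  (0, 35/3) → Z = 105
  (119/9, 0) → Z = 833/9
  (35, 0) → Z = 245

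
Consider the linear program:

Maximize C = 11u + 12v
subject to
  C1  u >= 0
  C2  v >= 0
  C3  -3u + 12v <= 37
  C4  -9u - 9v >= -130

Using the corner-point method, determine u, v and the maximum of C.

The binding constraints are -3u + 12v = 37 and -9u - 9v = -130.
Solving simultaneously gives u = 409/45, v = 241/45.

u = 409/45, v = 241/45, maximum C = 7391/45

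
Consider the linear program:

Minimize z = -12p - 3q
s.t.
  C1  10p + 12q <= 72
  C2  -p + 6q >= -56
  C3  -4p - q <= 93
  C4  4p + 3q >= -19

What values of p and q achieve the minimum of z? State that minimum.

p = 46/3, q = -61/9, minimum z = -491/3

Feasible corners and z = -12p - 3q:
  (46/3, -61/9) → z = -491/3
  (-74/3, 239/9) → z = 649/3
  (2, -9) → z = 3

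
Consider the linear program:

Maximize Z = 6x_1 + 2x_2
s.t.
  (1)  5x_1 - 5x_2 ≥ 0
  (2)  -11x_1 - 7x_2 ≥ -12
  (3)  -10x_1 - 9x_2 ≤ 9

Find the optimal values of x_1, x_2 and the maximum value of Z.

x_1 = 171/29, x_2 = -219/29, maximum Z = 588/29

Extreme points and Z = 6x_1 + 2x_2:
  (2/3, 2/3) → Z = 16/3
  (-9/19, -9/19) → Z = -72/19
  (171/29, -219/29) → Z = 588/29

The binding constraints are -11x_1 - 7x_2 = -12 and -10x_1 - 9x_2 = 9.
Solving simultaneously gives x_1 = 171/29, x_2 = -219/29.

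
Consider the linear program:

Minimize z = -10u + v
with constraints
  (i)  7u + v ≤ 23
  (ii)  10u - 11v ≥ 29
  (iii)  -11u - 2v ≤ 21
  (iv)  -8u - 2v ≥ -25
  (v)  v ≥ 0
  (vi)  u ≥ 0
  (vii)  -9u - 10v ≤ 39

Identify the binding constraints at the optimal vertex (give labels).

Corner points and z = -10u + v:
  (37/12, 1/6) → z = -92/3
  (29/10, 0) → z = -29
  (25/8, 0) → z = -125/4

The minimum is at (25/8, 0). Substituting into each constraint, equality holds for (iv) and (v); the remaining constraints have slack.

(iv) and (v)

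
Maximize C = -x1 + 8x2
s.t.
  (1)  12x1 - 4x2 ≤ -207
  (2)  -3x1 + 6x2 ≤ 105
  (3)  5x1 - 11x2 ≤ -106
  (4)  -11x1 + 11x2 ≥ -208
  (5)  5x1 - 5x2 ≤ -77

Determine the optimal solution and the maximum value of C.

Feasible corners and C = -x1 + 8x2:
  (-137/10, 213/20) → C = 989/10
  (-1853/112, 237/112) → C = 3749/112
  (-173, -69) → C = -379

At the optimal vertex, 12x1 - 4x2 = -207 and -3x1 + 6x2 = 105.
Solving simultaneously gives x1 = -137/10, x2 = 213/20.

x1 = -137/10, x2 = 213/20, maximum C = 989/10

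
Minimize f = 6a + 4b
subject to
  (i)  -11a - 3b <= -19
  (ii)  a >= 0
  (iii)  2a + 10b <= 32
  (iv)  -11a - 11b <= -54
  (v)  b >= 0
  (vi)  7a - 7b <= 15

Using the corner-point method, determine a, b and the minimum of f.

a = 47/22, b = 61/22, minimum f = 263/11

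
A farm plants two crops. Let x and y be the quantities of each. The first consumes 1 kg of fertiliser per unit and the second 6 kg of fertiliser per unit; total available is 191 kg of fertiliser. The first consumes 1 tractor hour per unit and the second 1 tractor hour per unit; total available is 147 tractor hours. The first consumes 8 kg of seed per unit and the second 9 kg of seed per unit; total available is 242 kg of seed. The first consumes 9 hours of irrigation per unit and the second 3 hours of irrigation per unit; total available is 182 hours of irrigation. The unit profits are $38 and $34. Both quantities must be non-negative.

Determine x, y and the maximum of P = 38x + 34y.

Feasible corners and P = 38x + 34y:
  (0, 0) → P = 0
  (0, 242/9) → P = 8228/9
  (182/9, 0) → P = 6916/9
  (16, 38/3) → P = 3116/3

At the optimal vertex, 8x + 9y = 242 and 9x + 3y = 182.
Solving simultaneously gives x = 16, y = 38/3.

x = 16, y = 38/3, maximum P = 3116/3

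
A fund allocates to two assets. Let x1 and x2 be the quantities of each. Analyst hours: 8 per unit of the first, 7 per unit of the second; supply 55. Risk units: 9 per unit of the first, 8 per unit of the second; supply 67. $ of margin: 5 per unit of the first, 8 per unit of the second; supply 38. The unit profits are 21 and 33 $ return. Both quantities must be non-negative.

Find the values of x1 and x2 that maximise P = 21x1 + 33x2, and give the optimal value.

x1 = 6, x2 = 1, maximum P = 159

Corner points and P = 21x1 + 33x2:
  (0, 0) → P = 0
  (0, 19/4) → P = 627/4
  (55/8, 0) → P = 1155/8
  (6, 1) → P = 159

At the optimal vertex, 8x1 + 7x2 = 55 and 5x1 + 8x2 = 38.
Solving simultaneously gives x1 = 6, x2 = 1.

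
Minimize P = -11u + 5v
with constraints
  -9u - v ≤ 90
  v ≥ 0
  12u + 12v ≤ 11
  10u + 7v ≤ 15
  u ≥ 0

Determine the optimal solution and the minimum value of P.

Vertices and P = -11u + 5v:
  (11/12, 0) → P = -121/12
  (0, 0) → P = 0
  (0, 11/12) → P = 55/12

At the optimal vertex, v = 0 and 12u + 12v = 11.
Solving simultaneously gives u = 11/12, v = 0.

u = 11/12, v = 0, minimum P = -121/12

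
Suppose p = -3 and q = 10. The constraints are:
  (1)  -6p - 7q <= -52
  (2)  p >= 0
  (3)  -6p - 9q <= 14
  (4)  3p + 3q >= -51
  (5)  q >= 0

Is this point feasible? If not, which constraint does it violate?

Constraint (2): p = -3, which is not ≥ 0. All other constraints are satisfied.

not feasible — violates (2)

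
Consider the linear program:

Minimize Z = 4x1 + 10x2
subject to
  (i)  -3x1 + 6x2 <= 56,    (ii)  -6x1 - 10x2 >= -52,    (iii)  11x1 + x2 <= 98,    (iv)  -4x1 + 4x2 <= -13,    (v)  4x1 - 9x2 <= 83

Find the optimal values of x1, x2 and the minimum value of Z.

Feasible corners and Z = 4x1 + 10x2:
  (116/13, -2/13) → Z = 444/13
  (169/32, 65/32) → Z = 663/16
  (965/103, -521/103) → Z = -1350/103
  (-43/4, -14) → Z = -183

At the optimal vertex, -4x1 + 4x2 = -13 and 4x1 - 9x2 = 83.
Solving simultaneously gives x1 = -43/4, x2 = -14.

x1 = -43/4, x2 = -14, minimum Z = -183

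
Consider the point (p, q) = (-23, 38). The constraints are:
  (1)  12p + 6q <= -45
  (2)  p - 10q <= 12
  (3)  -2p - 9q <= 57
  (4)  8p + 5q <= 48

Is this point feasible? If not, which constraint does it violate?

feasible

(1): -48 ≤ -45 ✓
(2): -403 ≤ 12 ✓
(3): -296 ≤ 57 ✓
(4): 6 ≤ 48 ✓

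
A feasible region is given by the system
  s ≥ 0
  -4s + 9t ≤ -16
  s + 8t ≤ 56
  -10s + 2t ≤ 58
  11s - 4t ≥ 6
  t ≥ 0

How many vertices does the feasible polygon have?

Intersecting each pair of boundary lines and keeping only the points that satisfy every inequality leaves:
  (632/41, 208/41)
  (4, 0)
  (56, 0)

3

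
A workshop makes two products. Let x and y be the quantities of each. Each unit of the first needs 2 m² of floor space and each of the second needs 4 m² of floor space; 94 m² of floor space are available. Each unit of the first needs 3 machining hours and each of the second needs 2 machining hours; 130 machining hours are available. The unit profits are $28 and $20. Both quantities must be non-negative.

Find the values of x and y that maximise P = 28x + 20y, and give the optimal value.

x = 83/2, y = 11/4, maximum P = 1217

Corner points and P = 28x + 20y:
  (0, 0) → P = 0
  (0, 47/2) → P = 470
  (130/3, 0) → P = 3640/3
  (83/2, 11/4) → P = 1217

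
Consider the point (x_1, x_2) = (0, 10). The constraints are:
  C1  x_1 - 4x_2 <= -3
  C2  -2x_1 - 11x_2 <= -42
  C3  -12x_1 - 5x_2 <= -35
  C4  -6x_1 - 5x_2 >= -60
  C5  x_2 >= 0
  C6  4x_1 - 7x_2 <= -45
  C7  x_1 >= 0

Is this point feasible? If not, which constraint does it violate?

feasible

C1: -40 ≤ -3 ✓
C2: -110 ≤ -42 ✓
C3: -50 ≤ -35 ✓
C4: -50 ≥ -60 ✓
C5: 10 ≥ 0 ✓
C6: -70 ≤ -45 ✓
C7: 0 ≥ 0 ✓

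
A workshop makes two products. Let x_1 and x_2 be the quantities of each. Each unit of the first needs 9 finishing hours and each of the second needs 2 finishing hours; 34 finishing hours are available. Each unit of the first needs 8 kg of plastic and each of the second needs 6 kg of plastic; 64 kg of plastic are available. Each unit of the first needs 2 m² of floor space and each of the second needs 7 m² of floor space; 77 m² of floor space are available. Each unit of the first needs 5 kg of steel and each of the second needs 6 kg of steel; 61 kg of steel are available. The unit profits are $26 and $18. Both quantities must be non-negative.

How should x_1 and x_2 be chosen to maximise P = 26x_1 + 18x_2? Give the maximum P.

x_1 = 2, x_2 = 8, maximum P = 196

Corner points and P = 26x_1 + 18x_2:
  (0, 0) → P = 0
  (0, 61/6) → P = 183
  (34/9, 0) → P = 884/9
  (2, 8) → P = 196
  (1, 28/3) → P = 194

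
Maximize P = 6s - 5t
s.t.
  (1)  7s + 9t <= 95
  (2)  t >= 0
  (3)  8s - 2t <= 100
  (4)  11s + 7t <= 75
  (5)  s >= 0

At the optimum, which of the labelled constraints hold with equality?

Vertices and P = 6s - 5t:
  (1/5, 52/5) → P = -254/5
  (0, 95/9) → P = -475/9
  (75/11, 0) → P = 450/11
  (0, 0) → P = 0

The maximum is at (75/11, 0). Substituting into each constraint, equality holds for (2) and (4); the remaining constraints have slack.

(2) and (4)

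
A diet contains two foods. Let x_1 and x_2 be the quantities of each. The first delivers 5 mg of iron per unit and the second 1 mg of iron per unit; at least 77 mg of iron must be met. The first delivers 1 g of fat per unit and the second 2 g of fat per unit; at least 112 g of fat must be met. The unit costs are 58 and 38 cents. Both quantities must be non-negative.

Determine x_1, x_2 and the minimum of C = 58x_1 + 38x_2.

x_1 = 14/3, x_2 = 161/3, minimum C = 2310

Corner points and C = 58x_1 + 38x_2:
  (0, 77) → C = 2926
  (112, 0) → C = 6496
  (14/3, 161/3) → C = 2310
The feasible region is unbounded (it extends along (0, 1), (1, 0)), but C strictly increases along every unbounded feasible direction, so there is no improving ray and the minimum is attained at a vertex.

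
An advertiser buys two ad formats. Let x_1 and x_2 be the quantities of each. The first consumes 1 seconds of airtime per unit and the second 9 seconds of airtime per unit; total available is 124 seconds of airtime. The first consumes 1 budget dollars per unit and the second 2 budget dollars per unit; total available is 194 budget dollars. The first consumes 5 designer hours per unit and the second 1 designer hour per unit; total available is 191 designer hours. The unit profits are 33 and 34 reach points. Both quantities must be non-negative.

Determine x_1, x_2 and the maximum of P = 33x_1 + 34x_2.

Vertices and P = 33x_1 + 34x_2:
  (0, 0) → P = 0
  (0, 124/9) → P = 4216/9
  (191/5, 0) → P = 6303/5
  (145/4, 39/4) → P = 6111/4

The optimum lies where x_1 + 9x_2 = 124 and 5x_1 + x_2 = 191.
Solving simultaneously gives x_1 = 145/4, x_2 = 39/4.

x_1 = 145/4, x_2 = 39/4, maximum P = 6111/4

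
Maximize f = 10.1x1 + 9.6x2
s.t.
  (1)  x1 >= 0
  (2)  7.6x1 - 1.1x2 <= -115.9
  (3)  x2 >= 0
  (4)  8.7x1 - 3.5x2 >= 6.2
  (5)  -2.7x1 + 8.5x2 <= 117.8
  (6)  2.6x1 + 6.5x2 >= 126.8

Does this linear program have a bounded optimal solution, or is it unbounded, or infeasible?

The boundaries x2 = 0 and 2.6x1 + 6.5x2 = 126.8 meet at (634/13, 0), but that point violates 7.6x1 - 1.1x2 ≤ -115.9. Every candidate vertex is excluded by some other constraint, so the feasible region is empty.

infeasible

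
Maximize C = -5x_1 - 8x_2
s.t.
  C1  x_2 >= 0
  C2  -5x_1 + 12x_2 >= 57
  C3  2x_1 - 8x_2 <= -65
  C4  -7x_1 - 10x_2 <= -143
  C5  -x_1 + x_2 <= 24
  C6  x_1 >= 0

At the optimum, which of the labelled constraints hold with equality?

Extreme points and C = -5x_1 - 8x_2:
  (81/4, 211/16) → C = -827/4
  (13/2, 39/4) → C = -221/2
  (0, 143/10) → C = -572/5
  (0, 24) → C = -192
The feasible region is unbounded (it extends along (1, 1), (12, 5)), but C strictly decreases along every unbounded feasible direction, so there is no improving ray and the maximum is attained at a vertex.

The maximum is at (13/2, 39/4). Substituting into each constraint, equality holds for C3 and C4; the remaining constraints have slack.

C3 and C4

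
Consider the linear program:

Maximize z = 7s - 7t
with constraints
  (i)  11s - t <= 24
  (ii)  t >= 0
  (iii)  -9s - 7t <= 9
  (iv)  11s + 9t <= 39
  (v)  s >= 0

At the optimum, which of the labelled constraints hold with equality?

Extreme points and z = 7s - 7t:
  (24/11, 0) → z = 168/11
  (51/22, 3/2) → z = 63/11
  (0, 0) → z = 0
  (0, 13/3) → z = -91/3

The maximum is at (24/11, 0). Substituting into each constraint, equality holds for (i) and (ii); the remaining constraints have slack.

(i) and (ii)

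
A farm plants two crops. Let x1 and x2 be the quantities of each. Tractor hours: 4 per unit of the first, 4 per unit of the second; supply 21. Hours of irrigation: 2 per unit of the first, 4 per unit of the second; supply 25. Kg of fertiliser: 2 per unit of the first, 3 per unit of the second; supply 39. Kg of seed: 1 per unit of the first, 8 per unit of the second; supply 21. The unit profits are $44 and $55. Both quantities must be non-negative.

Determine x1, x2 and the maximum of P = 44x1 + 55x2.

x1 = 3, x2 = 9/4, maximum P = 1023/4

Extreme points and P = 44x1 + 55x2:
  (0, 0) → P = 0
  (0, 21/8) → P = 1155/8
  (21/4, 0) → P = 231
  (3, 9/4) → P = 1023/4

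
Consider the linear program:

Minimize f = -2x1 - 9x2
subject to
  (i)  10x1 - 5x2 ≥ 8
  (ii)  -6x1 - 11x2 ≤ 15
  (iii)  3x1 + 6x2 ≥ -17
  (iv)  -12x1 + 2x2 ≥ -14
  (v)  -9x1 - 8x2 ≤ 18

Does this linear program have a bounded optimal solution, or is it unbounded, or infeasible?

bounded optimum

Extreme points and f = -2x1 - 9x2:
  (13/140, -99/70) → f = 439/35
  (27/20, 11/10) → f = -63/5
  (31/36, -11/6) → f = 133/9
The feasible region has finitely many vertices and no improving ray; the minimum is -63/5 at (27/20, 11/10).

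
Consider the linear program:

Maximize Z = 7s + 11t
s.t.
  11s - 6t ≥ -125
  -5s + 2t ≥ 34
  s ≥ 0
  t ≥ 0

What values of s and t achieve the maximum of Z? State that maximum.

s = 23/4, t = 251/8, maximum Z = 3083/8

Extreme points and Z = 7s + 11t:
  (23/4, 251/8) → Z = 3083/8
  (0, 125/6) → Z = 1375/6
  (0, 17) → Z = 187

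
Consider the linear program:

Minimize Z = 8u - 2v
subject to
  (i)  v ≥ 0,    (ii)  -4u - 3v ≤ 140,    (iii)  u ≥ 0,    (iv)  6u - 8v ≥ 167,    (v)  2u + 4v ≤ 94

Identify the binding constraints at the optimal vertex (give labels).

(i) and (iv)

Feasible corners and Z = 8u - 2v:
  (167/6, 0) → Z = 668/3
  (47, 0) → Z = 376
  (71/2, 23/4) → Z = 545/2

The minimum is at (167/6, 0). Substituting into each constraint, equality holds for (i) and (iv); the remaining constraints have slack.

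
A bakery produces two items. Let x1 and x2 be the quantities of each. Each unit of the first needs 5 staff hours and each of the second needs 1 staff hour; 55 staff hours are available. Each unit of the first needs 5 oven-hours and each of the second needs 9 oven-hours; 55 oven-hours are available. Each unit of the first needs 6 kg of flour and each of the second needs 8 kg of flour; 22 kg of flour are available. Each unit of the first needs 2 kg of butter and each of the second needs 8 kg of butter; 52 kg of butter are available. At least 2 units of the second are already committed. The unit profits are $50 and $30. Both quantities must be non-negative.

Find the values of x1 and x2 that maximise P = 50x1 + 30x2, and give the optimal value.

Extreme points and P = 50x1 + 30x2:
  (0, 11/4) → P = 165/2
  (0, 2) → P = 60
  (1, 2) → P = 110

x1 = 1, x2 = 2, maximum P = 110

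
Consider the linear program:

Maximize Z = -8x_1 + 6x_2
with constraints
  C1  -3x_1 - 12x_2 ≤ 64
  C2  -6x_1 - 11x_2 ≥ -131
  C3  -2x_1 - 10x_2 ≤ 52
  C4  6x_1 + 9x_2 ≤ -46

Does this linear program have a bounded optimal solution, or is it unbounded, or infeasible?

From the feasible point (-8/3, -14/3), moving in the direction (-12, 3) keeps every constraint satisfied while Z increases without bound.

unbounded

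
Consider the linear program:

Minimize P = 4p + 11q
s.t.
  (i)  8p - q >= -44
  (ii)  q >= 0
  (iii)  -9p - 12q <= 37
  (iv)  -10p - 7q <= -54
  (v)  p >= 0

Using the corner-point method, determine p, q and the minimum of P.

p = 27/5, q = 0, minimum P = 108/5

Extreme points and P = 4p + 11q:
  (0, 44) → P = 484
  (27/5, 0) → P = 108/5
  (0, 54/7) → P = 594/7
The feasible region is unbounded (it extends along (1, 8), (1, 0)), but P strictly increases along every unbounded feasible direction, so there is no improving ray and the minimum is attained at a vertex.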